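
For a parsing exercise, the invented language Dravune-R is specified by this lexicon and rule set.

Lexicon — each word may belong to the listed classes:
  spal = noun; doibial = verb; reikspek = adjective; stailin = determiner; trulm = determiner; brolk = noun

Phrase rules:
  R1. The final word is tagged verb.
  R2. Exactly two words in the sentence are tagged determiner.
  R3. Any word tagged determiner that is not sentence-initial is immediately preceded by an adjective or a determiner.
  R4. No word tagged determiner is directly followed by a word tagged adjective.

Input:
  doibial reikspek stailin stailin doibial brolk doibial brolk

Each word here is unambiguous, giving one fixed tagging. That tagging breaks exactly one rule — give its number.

Fixed tagging: verb adjective determiner determiner verb noun verb noun.
Rule check: R1 violated, R2 holds, R3 holds, R4 holds.
Only rule 1 fails.

1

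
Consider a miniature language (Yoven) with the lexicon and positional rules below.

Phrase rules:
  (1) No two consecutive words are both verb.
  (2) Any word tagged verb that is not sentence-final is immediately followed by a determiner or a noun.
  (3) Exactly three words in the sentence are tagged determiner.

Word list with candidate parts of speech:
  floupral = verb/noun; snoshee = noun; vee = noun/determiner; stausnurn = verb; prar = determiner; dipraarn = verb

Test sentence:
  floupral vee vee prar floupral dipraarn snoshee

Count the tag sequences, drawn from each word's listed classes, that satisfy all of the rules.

Candidates per position — 1:floupral {verb,noun}; 2:vee {noun,determiner}; 3:vee {noun,determiner}; 4:prar {determiner}; 5:floupral {verb,noun}; 6:dipraarn {verb}; 7:snoshee {noun}.
There are 16 candidate sequences in total.
The sequences that satisfy every rule: verb determiner determiner determiner noun verb noun; noun determiner determiner determiner noun verb noun.
Count = 2.

2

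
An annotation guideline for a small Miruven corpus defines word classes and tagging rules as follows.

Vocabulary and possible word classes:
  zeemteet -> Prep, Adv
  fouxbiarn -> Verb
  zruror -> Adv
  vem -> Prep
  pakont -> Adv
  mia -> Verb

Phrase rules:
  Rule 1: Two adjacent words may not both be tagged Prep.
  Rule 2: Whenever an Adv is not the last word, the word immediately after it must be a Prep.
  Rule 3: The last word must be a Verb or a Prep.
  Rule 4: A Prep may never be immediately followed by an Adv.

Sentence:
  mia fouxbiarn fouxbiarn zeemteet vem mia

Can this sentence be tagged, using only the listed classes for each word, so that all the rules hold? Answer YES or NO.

Candidates per position — 1:mia {Verb}; 2:fouxbiarn {Verb}; 3:fouxbiarn {Verb}; 4:zeemteet {Prep,Adv}; 5:vem {Prep}; 6:mia {Verb}.
One satisfying assignment: Verb Verb Verb Adv Prep Verb.
Check: rule 1 satisfied; rule 2 satisfied; rule 3 satisfied; rule 4 satisfied.

YES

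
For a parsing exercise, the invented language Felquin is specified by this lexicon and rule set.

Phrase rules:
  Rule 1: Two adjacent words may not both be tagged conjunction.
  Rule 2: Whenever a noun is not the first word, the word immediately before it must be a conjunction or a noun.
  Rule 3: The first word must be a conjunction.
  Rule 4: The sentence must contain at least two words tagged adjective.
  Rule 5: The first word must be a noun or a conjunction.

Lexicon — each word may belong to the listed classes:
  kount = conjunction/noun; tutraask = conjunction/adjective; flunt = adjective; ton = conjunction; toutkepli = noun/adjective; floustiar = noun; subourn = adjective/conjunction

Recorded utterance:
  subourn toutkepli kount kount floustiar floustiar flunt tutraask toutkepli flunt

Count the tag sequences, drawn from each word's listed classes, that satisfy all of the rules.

12

Candidates per position — 1:subourn {adjective,conjunction}; 2:toutkepli {noun,adjective}; 3:kount {conjunction,noun}; 4:kount {conjunction,noun}; 5:floustiar {noun}; 6:floustiar {noun}; 7:flunt {adjective}; 8:tutraask {conjunction,adjective}; 9:toutkepli {noun,adjective}; 10:flunt {adjective}.
There are 64 candidate sequences in total.
Checking each against the rules leaves 12 sequences.
Count = 12.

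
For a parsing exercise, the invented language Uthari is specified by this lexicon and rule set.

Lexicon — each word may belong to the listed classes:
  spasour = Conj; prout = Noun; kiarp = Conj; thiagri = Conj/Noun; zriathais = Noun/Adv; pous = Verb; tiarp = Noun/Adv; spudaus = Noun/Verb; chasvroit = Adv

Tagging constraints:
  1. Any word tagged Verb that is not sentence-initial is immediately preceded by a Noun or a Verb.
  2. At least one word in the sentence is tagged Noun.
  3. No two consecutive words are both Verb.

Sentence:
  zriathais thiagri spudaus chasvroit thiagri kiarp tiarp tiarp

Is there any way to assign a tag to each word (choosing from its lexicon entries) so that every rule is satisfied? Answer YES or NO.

Candidates per position — 1:zriathais {Noun,Adv}; 2:thiagri {Conj,Noun}; 3:spudaus {Noun,Verb}; 4:chasvroit {Adv}; 5:thiagri {Conj,Noun}; 6:kiarp {Conj}; 7:tiarp {Noun,Adv}; 8:tiarp {Noun,Adv}.
One satisfying assignment: Noun Noun Verb Adv Conj Conj Adv Adv.
Verifying each rule — rule 1 ok; rule 2 ok; rule 3 ok.

YES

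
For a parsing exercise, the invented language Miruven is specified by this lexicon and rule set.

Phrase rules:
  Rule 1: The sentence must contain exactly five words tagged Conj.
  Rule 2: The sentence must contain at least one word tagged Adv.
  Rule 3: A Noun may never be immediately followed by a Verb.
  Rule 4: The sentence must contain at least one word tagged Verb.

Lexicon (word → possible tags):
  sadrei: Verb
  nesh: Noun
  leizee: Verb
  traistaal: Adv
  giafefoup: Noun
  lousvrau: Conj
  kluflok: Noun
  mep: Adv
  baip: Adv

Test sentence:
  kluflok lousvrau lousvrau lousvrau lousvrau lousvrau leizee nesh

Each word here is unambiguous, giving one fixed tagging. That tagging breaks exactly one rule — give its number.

Fixed tagging: Noun Conj Conj Conj Conj Conj Verb Noun.
Checking each rule: R1 ok, R2 fails, R3 ok, R4 ok.
Only rule 2 fails.

2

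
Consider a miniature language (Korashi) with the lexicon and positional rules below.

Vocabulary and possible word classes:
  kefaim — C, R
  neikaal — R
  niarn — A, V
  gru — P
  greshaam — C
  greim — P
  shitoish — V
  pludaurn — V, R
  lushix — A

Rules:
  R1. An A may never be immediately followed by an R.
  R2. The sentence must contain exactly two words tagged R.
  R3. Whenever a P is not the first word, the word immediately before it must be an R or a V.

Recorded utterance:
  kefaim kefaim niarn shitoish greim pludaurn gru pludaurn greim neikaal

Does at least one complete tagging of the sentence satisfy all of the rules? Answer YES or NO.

YES

Candidates per position — 1:kefaim {C,R}; 2:kefaim {C,R}; 3:niarn {A,V}; 4:shitoish {V}; 5:greim {P}; 6:pludaurn {V,R}; 7:gru {P}; 8:pludaurn {V,R}; 9:greim {P}; 10:neikaal {R}.
One satisfying assignment: C R A V P V P V P R.
Checking: rule 1 ✓; rule 2 ✓; rule 3 ✓.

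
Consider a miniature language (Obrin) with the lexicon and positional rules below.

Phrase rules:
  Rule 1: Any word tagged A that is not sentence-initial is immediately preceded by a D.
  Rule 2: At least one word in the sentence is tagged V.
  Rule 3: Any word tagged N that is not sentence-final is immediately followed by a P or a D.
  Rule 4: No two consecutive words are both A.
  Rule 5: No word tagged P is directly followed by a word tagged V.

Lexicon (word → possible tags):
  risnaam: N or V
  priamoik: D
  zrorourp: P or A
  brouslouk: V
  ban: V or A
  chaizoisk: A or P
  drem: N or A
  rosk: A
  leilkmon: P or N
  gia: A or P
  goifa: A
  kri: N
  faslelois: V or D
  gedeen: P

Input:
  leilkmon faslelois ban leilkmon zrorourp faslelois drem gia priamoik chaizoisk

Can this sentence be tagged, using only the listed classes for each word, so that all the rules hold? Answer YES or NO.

Candidates per position — 1:leilkmon {P,N}; 2:faslelois {V,D}; 3:ban {V,A}; 4:leilkmon {P,N}; 5:zrorourp {P,A}; 6:faslelois {V,D}; 7:drem {N,A}; 8:gia {A,P}; 9:priamoik {D}; 10:chaizoisk {A,P}.
One satisfying assignment: N D V P P D A P D P.
Check: rule 1 ✓; rule 2 ✓; rule 3 ✓; rule 4 ✓; rule 5 ✓.

YES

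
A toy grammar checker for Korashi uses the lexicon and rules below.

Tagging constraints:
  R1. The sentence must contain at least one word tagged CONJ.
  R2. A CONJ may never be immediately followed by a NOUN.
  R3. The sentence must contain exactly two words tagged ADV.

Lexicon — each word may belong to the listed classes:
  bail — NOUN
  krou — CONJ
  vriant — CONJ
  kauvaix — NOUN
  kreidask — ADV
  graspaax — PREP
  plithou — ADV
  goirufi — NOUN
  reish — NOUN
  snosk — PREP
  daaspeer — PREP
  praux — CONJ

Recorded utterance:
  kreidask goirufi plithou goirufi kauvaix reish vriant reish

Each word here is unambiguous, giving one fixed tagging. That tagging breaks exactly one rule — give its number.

2

Fixed tagging: ADV NOUN ADV NOUN NOUN NOUN CONJ NOUN.
Rule check: R1 pass, R2 fail, R3 pass.
Only rule 2 fails.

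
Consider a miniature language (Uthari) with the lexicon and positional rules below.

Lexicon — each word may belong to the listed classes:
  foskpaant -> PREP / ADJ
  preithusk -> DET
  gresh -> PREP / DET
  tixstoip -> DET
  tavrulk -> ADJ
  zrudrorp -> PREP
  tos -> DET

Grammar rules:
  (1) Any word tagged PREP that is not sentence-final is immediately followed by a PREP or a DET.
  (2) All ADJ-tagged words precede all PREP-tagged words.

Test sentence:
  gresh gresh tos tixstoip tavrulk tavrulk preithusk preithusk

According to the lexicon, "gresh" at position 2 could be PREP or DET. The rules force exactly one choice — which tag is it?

DET

Candidates per position — 1:gresh {PREP,DET}; 2:gresh {PREP,DET}; 3:tos {DET}; 4:tixstoip {DET}; 5:tavrulk {ADJ}; 6:tavrulk {ADJ}; 7:preithusk {DET}; 8:preithusk {DET}.
Word 1 cannot be PREP — rule 2 would then fail for every completion. It is DET.
Word 2 cannot be PREP — rule 2 would then fail for every completion. It is DET.
That leaves exactly one tagging: DET DET DET DET ADJ ADJ DET DET.
Verifying each rule — rule 1 satisfied; rule 2 satisfied.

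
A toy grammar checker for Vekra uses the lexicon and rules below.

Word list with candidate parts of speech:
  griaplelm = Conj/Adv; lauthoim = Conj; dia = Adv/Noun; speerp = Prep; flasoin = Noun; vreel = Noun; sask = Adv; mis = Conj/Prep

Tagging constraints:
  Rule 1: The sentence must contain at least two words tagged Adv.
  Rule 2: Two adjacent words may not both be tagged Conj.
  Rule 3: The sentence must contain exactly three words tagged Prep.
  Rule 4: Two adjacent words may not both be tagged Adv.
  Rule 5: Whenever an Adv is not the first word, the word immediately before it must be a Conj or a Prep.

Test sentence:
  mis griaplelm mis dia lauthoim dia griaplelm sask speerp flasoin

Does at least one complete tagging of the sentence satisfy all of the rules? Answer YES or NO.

Candidates per position — 1:mis {Conj,Prep}; 2:griaplelm {Conj,Adv}; 3:mis {Conj,Prep}; 4:dia {Adv,Noun}; 5:lauthoim {Conj}; 6:dia {Adv,Noun}; 7:griaplelm {Conj,Adv}; 8:sask {Adv}; 9:speerp {Prep}; 10:flasoin {Noun}.
One satisfying assignment: Prep Adv Prep Adv Conj Noun Conj Adv Prep Noun.
Checking: rule 1 holds; rule 2 holds; rule 3 holds; rule 4 holds; rule 5 holds.

YES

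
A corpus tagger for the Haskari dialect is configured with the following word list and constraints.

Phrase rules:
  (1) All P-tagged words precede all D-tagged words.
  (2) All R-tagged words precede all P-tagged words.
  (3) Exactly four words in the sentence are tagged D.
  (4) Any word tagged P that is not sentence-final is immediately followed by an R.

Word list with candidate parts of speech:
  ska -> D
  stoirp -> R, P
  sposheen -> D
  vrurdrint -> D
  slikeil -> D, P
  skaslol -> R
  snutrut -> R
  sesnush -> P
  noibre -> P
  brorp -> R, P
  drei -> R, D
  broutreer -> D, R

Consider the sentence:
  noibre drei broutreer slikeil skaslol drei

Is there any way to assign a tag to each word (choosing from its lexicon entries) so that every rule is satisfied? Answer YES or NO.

Candidates per position — 1:noibre {P}; 2:drei {R,D}; 3:broutreer {D,R}; 4:slikeil {D,P}; 5:skaslol {R}; 6:drei {R,D}.
Rule 2 cannot be satisfied by any choice of tags from the lexicon.
So there is no consistent tagging.

NO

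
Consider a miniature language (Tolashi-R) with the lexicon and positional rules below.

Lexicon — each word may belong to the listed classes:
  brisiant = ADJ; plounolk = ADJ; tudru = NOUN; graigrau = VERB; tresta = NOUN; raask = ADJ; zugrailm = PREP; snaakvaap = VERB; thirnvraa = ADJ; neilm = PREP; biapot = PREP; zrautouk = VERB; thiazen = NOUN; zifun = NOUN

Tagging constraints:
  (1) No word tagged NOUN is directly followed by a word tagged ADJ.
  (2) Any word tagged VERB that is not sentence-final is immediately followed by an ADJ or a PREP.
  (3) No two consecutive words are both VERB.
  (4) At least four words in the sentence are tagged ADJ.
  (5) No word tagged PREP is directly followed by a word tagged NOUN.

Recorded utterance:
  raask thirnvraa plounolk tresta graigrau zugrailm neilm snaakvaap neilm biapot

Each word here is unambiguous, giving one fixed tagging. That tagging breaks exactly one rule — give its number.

4

Fixed tagging: ADJ ADJ ADJ NOUN VERB PREP PREP VERB PREP PREP.
Checking each rule: R1 holds, R2 holds, R3 holds, R4 violated, R5 holds.
Only rule 4 fails.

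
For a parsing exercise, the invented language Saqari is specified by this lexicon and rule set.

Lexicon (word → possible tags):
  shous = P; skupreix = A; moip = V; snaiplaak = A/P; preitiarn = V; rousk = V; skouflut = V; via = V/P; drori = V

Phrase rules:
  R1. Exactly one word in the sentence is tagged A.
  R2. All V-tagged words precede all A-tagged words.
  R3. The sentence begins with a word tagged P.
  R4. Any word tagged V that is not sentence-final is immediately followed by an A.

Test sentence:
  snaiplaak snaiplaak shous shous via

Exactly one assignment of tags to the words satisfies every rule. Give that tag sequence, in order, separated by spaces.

Candidates per position — 1:snaiplaak {A,P}; 2:snaiplaak {A,P}; 3:shous {P}; 4:shous {P}; 5:via {V,P}.
If word 1 were A, no tagging could satisfy rule 3; so word 1 is P.
If word 2 were P, no tagging could satisfy rule 1; so word 2 is A.
If word 5 were V, no tagging could satisfy rule 2; so word 5 is P.
That leaves exactly one tagging: P A P P P.
Rule-by-rule: rule 1 ok; rule 2 ok; rule 3 ok; rule 4 ok.

P A P P P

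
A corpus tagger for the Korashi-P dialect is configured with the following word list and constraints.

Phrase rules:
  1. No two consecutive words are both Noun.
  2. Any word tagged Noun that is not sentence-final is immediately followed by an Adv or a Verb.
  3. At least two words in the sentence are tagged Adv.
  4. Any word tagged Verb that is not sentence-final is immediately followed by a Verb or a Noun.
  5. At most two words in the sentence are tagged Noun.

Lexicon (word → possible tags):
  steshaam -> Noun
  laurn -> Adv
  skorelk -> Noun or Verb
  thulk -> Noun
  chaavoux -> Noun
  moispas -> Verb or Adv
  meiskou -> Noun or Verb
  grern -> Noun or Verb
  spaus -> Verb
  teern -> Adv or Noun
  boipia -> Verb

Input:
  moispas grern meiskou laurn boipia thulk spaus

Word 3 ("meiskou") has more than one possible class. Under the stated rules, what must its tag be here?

Candidates per position — 1:moispas {Verb,Adv}; 2:grern {Noun,Verb}; 3:meiskou {Noun,Verb}; 4:laurn {Adv}; 5:boipia {Verb}; 6:thulk {Noun}; 7:spaus {Verb}.
If word 1 were Verb, no tagging could satisfy rule 3; so word 1 is Adv.
If word 3 were Verb, no tagging could satisfy rule 4; so word 3 is Noun.
If word 2 were Noun, no tagging could satisfy rule 1; so word 2 is Verb.
So the tagging must be: Adv Verb Noun Adv Verb Noun Verb.
Checking: rule 1 satisfied; rule 2 satisfied; rule 3 satisfied; rule 4 satisfied; rule 5 satisfied.

Noun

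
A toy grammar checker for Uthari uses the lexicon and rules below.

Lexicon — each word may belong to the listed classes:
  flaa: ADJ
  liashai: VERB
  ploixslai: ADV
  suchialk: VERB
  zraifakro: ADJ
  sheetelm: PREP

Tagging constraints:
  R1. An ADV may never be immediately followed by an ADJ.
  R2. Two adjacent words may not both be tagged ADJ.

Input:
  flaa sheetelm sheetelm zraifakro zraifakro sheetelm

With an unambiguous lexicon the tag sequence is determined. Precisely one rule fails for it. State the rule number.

Fixed tagging: ADJ PREP PREP ADJ ADJ PREP.
Rule check: R1 ✓, R2 ✗.
Only rule 2 fails.

2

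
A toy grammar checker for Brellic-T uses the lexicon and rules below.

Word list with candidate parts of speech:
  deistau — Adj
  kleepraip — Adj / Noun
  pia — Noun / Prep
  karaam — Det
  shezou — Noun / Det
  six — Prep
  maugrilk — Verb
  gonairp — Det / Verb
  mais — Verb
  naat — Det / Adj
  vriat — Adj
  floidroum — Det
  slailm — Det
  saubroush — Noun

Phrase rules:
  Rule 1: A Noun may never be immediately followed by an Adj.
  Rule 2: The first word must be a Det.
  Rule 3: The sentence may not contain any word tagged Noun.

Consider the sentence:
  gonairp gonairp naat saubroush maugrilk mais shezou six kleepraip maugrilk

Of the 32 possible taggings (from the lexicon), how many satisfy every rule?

0

Candidates per position — 1:gonairp {Det,Verb}; 2:gonairp {Det,Verb}; 3:naat {Det,Adj}; 4:saubroush {Noun}; 5:maugrilk {Verb}; 6:mais {Verb}; 7:shezou {Noun,Det}; 8:six {Prep}; 9:kleepraip {Adj,Noun}; 10:maugrilk {Verb}.
There are 32 candidate sequences in total.
Rule 3 cannot be satisfied by any choice of tags from the lexicon.
So there is no consistent tagging.
Count = 0.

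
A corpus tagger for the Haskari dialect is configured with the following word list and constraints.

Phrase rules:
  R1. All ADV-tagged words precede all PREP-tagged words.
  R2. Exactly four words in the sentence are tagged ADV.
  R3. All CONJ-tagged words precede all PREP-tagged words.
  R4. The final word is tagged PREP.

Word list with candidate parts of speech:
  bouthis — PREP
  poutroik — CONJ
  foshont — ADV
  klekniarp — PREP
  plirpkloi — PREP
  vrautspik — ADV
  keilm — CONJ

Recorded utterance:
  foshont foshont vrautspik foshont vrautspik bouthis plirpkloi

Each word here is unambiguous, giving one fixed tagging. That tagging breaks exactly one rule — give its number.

2

Fixed tagging: ADV ADV ADV ADV ADV PREP PREP.
Applying the rules: R1 ✓, R2 ✗, R3 ✓, R4 ✓.
Only rule 2 fails.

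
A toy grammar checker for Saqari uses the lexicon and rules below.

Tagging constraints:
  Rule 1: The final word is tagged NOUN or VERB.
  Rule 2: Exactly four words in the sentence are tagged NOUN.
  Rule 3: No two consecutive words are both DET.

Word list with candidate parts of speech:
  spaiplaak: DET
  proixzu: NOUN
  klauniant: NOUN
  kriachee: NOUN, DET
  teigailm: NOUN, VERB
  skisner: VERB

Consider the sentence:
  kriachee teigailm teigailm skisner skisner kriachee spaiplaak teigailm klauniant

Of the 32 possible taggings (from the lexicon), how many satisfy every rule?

6

Candidates per position — 1:kriachee {NOUN,DET}; 2:teigailm {NOUN,VERB}; 3:teigailm {NOUN,VERB}; 4:skisner {VERB}; 5:skisner {VERB}; 6:kriachee {NOUN,DET}; 7:spaiplaak {DET}; 8:teigailm {NOUN,VERB}; 9:klauniant {NOUN}.
There are 32 candidate sequences in total.
Checking each against the rules leaves 6 sequences.
Count = 6.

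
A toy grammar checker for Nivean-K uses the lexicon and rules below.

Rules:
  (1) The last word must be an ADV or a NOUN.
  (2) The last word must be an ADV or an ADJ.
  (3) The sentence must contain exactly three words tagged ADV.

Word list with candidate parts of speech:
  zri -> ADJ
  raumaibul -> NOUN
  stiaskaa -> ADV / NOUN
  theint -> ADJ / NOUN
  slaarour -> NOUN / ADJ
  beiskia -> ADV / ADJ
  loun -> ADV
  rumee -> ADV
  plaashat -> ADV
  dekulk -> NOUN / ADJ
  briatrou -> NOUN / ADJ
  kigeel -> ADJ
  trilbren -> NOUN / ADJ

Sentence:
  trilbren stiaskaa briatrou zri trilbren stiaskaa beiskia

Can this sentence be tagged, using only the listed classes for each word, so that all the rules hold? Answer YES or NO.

YES

Candidates per position — 1:trilbren {NOUN,ADJ}; 2:stiaskaa {ADV,NOUN}; 3:briatrou {NOUN,ADJ}; 4:zri {ADJ}; 5:trilbren {NOUN,ADJ}; 6:stiaskaa {ADV,NOUN}; 7:beiskia {ADV,ADJ}.
One satisfying assignment: ADJ ADV NOUN ADJ NOUN ADV ADV.
Checking: rule 1 satisfied; rule 2 satisfied; rule 3 satisfied.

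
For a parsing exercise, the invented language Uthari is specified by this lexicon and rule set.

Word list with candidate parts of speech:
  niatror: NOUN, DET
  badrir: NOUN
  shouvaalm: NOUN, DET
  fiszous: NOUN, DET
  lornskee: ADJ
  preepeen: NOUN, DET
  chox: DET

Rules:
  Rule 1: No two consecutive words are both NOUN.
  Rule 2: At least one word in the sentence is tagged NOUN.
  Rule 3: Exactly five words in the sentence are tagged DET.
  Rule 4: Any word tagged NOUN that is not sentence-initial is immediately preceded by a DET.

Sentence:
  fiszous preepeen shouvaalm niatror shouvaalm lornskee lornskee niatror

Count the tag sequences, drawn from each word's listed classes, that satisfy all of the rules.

5

Candidates per position — 1:fiszous {NOUN,DET}; 2:preepeen {NOUN,DET}; 3:shouvaalm {NOUN,DET}; 4:niatror {NOUN,DET}; 5:shouvaalm {NOUN,DET}; 6:lornskee {ADJ}; 7:lornskee {ADJ}; 8:niatror {NOUN,DET}.
There are 64 candidate sequences in total.
The sequences that satisfy every rule: NOUN DET DET DET DET ADJ ADJ DET; DET NOUN DET DET DET ADJ ADJ DET; DET DET NOUN DET DET ADJ ADJ DET; DET DET DET NOUN DET ADJ ADJ DET; DET DET DET DET NOUN ADJ ADJ DET.
Count = 5.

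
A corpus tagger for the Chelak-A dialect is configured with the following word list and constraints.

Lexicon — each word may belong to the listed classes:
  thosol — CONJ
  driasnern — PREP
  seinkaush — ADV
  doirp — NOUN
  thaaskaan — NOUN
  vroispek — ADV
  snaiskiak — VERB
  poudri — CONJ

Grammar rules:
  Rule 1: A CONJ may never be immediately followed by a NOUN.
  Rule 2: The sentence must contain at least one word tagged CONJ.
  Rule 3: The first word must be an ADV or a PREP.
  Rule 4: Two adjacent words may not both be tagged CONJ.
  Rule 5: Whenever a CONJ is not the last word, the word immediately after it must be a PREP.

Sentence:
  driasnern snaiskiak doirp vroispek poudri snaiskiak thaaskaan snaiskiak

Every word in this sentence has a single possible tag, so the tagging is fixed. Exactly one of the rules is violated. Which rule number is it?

Fixed tagging: PREP VERB NOUN ADV CONJ VERB NOUN VERB.
Applying the rules: R1 pass, R2 pass, R3 pass, R4 pass, R5 fail.
Only rule 5 fails.

5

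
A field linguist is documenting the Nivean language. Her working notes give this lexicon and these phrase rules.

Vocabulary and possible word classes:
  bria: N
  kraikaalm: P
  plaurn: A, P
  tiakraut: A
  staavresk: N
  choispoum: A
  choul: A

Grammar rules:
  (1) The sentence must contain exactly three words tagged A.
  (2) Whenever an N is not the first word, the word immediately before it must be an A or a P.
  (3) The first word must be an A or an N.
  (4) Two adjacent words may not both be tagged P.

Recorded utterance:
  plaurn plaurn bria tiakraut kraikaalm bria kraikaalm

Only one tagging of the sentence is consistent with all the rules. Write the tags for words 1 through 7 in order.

Candidates per position — 1:plaurn {A,P}; 2:plaurn {A,P}; 3:bria {N}; 4:tiakraut {A}; 5:kraikaalm {P}; 6:bria {N}; 7:kraikaalm {P}.
Word 1 cannot be P — rule 1 would then fail for every completion. It is A.
Word 2 cannot be P — rule 1 would then fail for every completion. It is A.
That leaves exactly one tagging: A A N A P N P.
Rule-by-rule: rule 1 ok; rule 2 ok; rule 3 ok; rule 4 ok.

A A N A P N P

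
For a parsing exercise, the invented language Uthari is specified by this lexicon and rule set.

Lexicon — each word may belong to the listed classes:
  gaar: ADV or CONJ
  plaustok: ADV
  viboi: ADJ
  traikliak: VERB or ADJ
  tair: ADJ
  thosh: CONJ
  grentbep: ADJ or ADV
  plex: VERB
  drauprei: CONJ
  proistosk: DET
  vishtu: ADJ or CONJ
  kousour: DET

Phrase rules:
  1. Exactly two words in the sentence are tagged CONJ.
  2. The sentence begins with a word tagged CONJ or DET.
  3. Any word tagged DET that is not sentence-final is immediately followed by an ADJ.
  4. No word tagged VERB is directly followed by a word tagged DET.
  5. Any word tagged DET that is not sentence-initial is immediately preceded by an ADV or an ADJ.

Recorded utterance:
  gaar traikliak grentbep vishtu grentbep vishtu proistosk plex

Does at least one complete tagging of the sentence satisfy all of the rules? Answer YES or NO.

NO

Candidates per position — 1:gaar {ADV,CONJ}; 2:traikliak {VERB,ADJ}; 3:grentbep {ADJ,ADV}; 4:vishtu {ADJ,CONJ}; 5:grentbep {ADJ,ADV}; 6:vishtu {ADJ,CONJ}; 7:proistosk {DET}; 8:plex {VERB}.
Rule 3 cannot be satisfied by any choice of tags from the lexicon.
So there is no consistent tagging.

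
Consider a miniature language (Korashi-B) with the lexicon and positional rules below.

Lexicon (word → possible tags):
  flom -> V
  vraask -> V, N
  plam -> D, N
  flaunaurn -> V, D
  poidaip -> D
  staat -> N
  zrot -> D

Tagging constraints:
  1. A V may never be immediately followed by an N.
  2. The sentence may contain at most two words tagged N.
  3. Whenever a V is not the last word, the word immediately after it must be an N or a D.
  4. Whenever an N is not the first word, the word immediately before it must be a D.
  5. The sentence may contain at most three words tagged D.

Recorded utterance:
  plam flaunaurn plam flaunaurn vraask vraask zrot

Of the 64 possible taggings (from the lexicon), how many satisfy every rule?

Candidates per position — 1:plam {D,N}; 2:flaunaurn {V,D}; 3:plam {D,N}; 4:flaunaurn {V,D}; 5:vraask {V,N}; 6:vraask {V,N}; 7:zrot {D}.
There are 64 candidate sequences in total.
The sequences that satisfy every rule: N V D D N V D.
Count = 1.

1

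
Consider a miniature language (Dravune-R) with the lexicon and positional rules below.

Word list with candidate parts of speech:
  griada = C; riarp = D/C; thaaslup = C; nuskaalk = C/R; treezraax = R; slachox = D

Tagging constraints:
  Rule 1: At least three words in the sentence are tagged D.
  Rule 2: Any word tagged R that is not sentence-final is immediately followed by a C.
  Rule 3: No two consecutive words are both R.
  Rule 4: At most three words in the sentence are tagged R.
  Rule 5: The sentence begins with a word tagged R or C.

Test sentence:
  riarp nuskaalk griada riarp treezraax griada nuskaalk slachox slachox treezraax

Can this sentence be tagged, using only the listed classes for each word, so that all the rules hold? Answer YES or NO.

YES

Candidates per position — 1:riarp {D,C}; 2:nuskaalk {C,R}; 3:griada {C}; 4:riarp {D,C}; 5:treezraax {R}; 6:griada {C}; 7:nuskaalk {C,R}; 8:slachox {D}; 9:slachox {D}; 10:treezraax {R}.
One satisfying assignment: C R C D R C C D D R.
Checking: rule 1 satisfied; rule 2 satisfied; rule 3 satisfied; rule 4 satisfied; rule 5 satisfied.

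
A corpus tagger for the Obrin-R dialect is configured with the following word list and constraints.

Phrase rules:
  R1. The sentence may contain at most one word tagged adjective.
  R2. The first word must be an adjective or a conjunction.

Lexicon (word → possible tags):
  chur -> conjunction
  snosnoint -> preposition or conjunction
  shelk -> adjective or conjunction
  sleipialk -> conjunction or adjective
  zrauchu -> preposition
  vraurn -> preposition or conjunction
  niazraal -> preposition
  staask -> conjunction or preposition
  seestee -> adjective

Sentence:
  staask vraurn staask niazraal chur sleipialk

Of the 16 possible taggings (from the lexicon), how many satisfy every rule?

8

Candidates per position — 1:staask {conjunction,preposition}; 2:vraurn {preposition,conjunction}; 3:staask {conjunction,preposition}; 4:niazraal {preposition}; 5:chur {conjunction}; 6:sleipialk {conjunction,adjective}.
There are 16 candidate sequences in total.
Checking each against the rules leaves 8 sequences.
Count = 8.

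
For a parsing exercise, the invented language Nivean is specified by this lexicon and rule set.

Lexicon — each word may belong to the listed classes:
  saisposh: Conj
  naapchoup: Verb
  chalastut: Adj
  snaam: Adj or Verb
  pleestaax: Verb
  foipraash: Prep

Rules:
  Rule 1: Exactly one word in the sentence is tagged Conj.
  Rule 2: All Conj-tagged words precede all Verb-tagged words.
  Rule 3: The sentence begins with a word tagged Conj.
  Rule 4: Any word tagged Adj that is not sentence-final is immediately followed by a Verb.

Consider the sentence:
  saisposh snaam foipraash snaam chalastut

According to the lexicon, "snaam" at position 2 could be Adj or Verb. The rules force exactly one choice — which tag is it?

Verb

Candidates per position — 1:saisposh {Conj}; 2:snaam {Adj,Verb}; 3:foipraash {Prep}; 4:snaam {Adj,Verb}; 5:chalastut {Adj}.
Word 2 cannot be Adj — rule 4 would then fail for every completion. It is Verb.
Word 4 cannot be Adj — rule 4 would then fail for every completion. It is Verb.
So the tagging must be: Conj Verb Prep Verb Adj.
Rule-by-rule: rule 1 ✓; rule 2 ✓; rule 3 ✓; rule 4 ✓.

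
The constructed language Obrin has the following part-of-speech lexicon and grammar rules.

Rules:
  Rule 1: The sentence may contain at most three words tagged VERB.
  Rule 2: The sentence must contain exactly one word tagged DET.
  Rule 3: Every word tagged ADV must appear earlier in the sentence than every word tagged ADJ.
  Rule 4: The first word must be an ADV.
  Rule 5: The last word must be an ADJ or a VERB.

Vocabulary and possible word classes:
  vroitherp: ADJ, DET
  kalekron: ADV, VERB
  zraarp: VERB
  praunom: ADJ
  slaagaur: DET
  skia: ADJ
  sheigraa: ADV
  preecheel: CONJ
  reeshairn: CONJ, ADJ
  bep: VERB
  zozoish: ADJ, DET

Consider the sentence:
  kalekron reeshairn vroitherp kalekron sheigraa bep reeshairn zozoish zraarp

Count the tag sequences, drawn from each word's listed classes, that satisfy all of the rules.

Candidates per position — 1:kalekron {ADV,VERB}; 2:reeshairn {CONJ,ADJ}; 3:vroitherp {ADJ,DET}; 4:kalekron {ADV,VERB}; 5:sheigraa {ADV}; 6:bep {VERB}; 7:reeshairn {CONJ,ADJ}; 8:zozoish {ADJ,DET}; 9:zraarp {VERB}.
There are 64 candidate sequences in total.
The sequences that satisfy every rule: ADV CONJ DET ADV ADV VERB CONJ ADJ VERB; ADV CONJ DET ADV ADV VERB ADJ ADJ VERB; ADV CONJ DET VERB ADV VERB CONJ ADJ VERB; ADV CONJ DET VERB ADV VERB ADJ ADJ VERB.
Count = 4.

4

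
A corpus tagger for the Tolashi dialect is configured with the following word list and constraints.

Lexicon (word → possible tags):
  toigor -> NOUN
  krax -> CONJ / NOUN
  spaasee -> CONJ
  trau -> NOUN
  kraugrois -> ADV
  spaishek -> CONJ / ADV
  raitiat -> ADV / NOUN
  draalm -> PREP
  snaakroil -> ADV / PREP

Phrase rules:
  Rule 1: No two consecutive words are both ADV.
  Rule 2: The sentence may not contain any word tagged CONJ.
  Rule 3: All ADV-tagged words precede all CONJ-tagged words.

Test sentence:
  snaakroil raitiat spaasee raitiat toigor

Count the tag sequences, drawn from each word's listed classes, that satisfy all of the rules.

Candidates per position — 1:snaakroil {ADV,PREP}; 2:raitiat {ADV,NOUN}; 3:spaasee {CONJ}; 4:raitiat {ADV,NOUN}; 5:toigor {NOUN}.
There are 8 candidate sequences in total.
Rule 2 cannot be satisfied by any choice of tags from the lexicon.
So there is no consistent tagging.
Count = 0.

0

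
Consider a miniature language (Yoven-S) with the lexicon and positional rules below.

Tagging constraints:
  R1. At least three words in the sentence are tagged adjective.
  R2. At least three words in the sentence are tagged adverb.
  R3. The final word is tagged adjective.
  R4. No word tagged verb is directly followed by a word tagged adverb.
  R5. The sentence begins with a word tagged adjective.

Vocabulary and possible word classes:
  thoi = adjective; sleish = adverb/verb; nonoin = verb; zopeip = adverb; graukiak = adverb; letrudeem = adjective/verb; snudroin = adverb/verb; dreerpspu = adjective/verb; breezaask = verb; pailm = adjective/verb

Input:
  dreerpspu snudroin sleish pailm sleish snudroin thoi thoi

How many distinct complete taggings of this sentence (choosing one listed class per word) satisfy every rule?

Candidates per position — 1:dreerpspu {adjective,verb}; 2:snudroin {adverb,verb}; 3:sleish {adverb,verb}; 4:pailm {adjective,verb}; 5:sleish {adverb,verb}; 6:snudroin {adverb,verb}; 7:thoi {adjective}; 8:thoi {adjective}.
There are 64 candidate sequences in total.
The sequences that satisfy every rule: adjective adverb adverb adjective adverb adverb adjective adjective; adjective adverb adverb adjective adverb verb adjective adjective; adjective adverb verb adjective adverb adverb adjective adjective.
Count = 3.

3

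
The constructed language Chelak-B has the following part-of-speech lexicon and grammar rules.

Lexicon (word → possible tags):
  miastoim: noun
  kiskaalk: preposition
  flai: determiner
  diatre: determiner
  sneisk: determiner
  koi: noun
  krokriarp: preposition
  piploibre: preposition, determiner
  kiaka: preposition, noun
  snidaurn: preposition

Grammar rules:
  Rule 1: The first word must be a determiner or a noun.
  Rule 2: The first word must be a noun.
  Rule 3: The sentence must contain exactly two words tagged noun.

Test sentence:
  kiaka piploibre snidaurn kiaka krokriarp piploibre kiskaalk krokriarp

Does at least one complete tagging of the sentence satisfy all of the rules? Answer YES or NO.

Candidates per position — 1:kiaka {preposition,noun}; 2:piploibre {preposition,determiner}; 3:snidaurn {preposition}; 4:kiaka {preposition,noun}; 5:krokriarp {preposition}; 6:piploibre {preposition,determiner}; 7:kiskaalk {preposition}; 8:krokriarp {preposition}.
One satisfying assignment: noun determiner preposition noun preposition determiner preposition preposition.
Check: rule 1 satisfied; rule 2 satisfied; rule 3 satisfied.

YES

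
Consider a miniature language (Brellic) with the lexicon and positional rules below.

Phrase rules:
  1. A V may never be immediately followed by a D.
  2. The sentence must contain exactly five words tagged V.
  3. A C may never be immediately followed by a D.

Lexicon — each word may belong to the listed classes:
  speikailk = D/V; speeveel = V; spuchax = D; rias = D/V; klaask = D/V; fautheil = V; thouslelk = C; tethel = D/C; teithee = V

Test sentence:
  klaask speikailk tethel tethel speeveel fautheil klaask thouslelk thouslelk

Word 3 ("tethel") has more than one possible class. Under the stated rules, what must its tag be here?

C

Candidates per position — 1:klaask {D,V}; 2:speikailk {D,V}; 3:tethel {D,C}; 4:tethel {D,C}; 5:speeveel {V}; 6:fautheil {V}; 7:klaask {D,V}; 8:thouslelk {C}; 9:thouslelk {C}.
If word 1 were D, no tagging could satisfy rule 2; so word 1 is V.
If word 2 were D, no tagging could satisfy rule 1; so word 2 is V.
If word 3 were D, no tagging could satisfy rule 1; so word 3 is C.
If word 4 were D, no tagging could satisfy rule 3; so word 4 is C.
If word 7 were D, no tagging could satisfy rule 1; so word 7 is V.
The unique satisfying tagging is: V V C C V V V C C.
Check: rule 1 ok; rule 2 ok; rule 3 ok.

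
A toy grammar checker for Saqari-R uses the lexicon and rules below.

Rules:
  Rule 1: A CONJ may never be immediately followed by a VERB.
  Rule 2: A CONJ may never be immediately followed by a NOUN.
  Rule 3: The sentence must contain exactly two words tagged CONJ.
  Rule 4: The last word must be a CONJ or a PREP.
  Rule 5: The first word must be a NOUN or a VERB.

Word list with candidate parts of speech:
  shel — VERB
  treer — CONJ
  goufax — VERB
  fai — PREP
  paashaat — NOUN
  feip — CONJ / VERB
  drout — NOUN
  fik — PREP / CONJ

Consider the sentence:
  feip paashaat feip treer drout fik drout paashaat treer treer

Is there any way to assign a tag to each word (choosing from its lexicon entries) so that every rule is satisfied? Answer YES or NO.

Candidates per position — 1:feip {CONJ,VERB}; 2:paashaat {NOUN}; 3:feip {CONJ,VERB}; 4:treer {CONJ}; 5:drout {NOUN}; 6:fik {PREP,CONJ}; 7:drout {NOUN}; 8:paashaat {NOUN}; 9:treer {CONJ}; 10:treer {CONJ}.
Rule 2 cannot be satisfied by any choice of tags from the lexicon.
So there is no consistent tagging.

NO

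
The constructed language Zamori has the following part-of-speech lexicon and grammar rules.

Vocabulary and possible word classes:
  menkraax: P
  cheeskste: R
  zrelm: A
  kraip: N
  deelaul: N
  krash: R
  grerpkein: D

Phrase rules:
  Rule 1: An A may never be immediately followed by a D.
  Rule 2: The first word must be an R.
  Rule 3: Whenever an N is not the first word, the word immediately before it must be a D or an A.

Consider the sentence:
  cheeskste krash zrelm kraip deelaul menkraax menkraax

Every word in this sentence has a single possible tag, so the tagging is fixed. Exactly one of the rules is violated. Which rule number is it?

3

Fixed tagging: R R A N N P P.
Rule check: R1 ✓, R2 ✓, R3 ✗.
Only rule 3 fails.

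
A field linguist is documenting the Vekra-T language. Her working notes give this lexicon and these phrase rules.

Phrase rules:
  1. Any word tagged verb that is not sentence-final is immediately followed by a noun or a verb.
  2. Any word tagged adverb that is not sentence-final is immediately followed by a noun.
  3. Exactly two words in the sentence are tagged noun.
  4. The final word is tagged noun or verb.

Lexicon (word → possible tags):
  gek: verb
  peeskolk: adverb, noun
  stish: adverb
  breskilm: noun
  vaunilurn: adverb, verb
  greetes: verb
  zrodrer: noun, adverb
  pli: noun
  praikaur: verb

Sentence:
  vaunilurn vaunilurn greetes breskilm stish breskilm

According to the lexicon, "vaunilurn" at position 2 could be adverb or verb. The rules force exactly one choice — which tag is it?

Candidates per position — 1:vaunilurn {adverb,verb}; 2:vaunilurn {adverb,verb}; 3:greetes {verb}; 4:breskilm {noun}; 5:stish {adverb}; 6:breskilm {noun}.
Position 1: adverb is ruled out by rule 2; that leaves verb.
Position 2: adverb is ruled out by rule 1; that leaves verb.
So the tagging must be: verb verb verb noun adverb noun.
Checking: rule 1 holds; rule 2 holds; rule 3 holds; rule 4 holds.

verb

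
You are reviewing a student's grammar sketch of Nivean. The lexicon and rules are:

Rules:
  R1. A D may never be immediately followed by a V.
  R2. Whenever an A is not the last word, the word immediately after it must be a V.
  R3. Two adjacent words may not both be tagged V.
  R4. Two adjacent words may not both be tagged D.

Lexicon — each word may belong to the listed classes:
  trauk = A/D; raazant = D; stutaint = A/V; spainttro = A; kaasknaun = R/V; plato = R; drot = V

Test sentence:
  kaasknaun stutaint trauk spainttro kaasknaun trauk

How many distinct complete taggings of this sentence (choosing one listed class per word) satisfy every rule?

2

Candidates per position — 1:kaasknaun {R,V}; 2:stutaint {A,V}; 3:trauk {A,D}; 4:spainttro {A}; 5:kaasknaun {R,V}; 6:trauk {A,D}.
There are 32 candidate sequences in total.
The sequences that satisfy every rule: R V D A V A; R V D A V D.
Count = 2.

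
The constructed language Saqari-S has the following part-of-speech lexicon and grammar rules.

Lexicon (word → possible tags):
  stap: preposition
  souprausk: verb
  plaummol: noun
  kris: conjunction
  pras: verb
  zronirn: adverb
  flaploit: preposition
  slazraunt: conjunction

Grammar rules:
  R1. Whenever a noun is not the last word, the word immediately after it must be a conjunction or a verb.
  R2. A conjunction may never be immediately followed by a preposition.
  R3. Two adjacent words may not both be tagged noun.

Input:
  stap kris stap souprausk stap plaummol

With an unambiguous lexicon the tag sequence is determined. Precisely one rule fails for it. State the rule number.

Fixed tagging: preposition conjunction preposition verb preposition noun.
Checking each rule: R1 ok, R2 fails, R3 ok.
Only rule 2 fails.

2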